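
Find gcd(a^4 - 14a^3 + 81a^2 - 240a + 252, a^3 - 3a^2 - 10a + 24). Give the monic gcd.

Repeated division with remainder:
  a^4 - 14a^3 + 81a^2 - 240a + 252 = (a - 11)(a^3 - 3a^2 - 10a + 24) + (58a^2 - 374a + 516)
  a^3 - 3a^2 - 10a + 24 = ((1/58)a + 50/841)(58a^2 - 374a + 516) + ((2808/841)a - 5616/841)
  58a^2 - 374a + 516 = ((24389/1404)a - 36163/468)((2808/841)a - 5616/841) + (0)
Last nonzero remainder: (2808/841)a - 5616/841. Dividing through by 2808/841 gives the monic gcd a - 2.

a - 2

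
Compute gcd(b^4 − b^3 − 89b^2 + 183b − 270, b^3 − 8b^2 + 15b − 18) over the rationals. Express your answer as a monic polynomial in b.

By polynomial division,
  b^4 − b^3 − 89b^2 + 183b − 270 = (b + 7)(b^3 − 8b^2 + 15b − 18) + (−48b^2 + 96b − 144)
  b^3 − 8b^2 + 15b − 18 = (−(1/48)b + 1/8)(−48b^2 + 96b − 144) + (0)
Last nonzero remainder: −48b^2 + 96b − 144. Dividing through by −48 gives the monic gcd b^2 − 2b + 3.

b^2 − 2b + 3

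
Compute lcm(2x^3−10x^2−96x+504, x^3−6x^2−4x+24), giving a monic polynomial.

x^5−5x^4−52x^3+272x^2+192x−1008

Repeated division with remainder:
  2x^3−10x^2−96x+504 = (2)(x^3−6x^2−4x+24) + (2x^2−88x+456)
  x^3−6x^2−4x+24 = ((1/2)x+19)(2x^2−88x+456) + (1440x−8640)
  2x^2−88x+456 = ((1/720)x−19/360)(1440x−8640) + (0)
Last nonzero remainder: 1440x−8640. Dividing through by 1440 gives the monic gcd x−6.
Then lcm(f, g) = f·g / gcd(f, g); expanding and making the result monic gives the answer.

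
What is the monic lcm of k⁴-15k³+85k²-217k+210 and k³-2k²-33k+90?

k⁵-9k⁴-5k³+293k²-1092k+1260

Apply the Euclidean algorithm:
  k⁴-15k³+85k²-217k+210 = (k-13)(k³-2k²-33k+90) + (92k²-736k+1380)
  k³-2k²-33k+90 = ((1/92)k+3/46)(92k²-736k+1380) + (0)
Last nonzero remainder: 92k²-736k+1380. Dividing through by 92 gives the monic gcd k²-8k+15.
Then lcm(f, g) = f·g / gcd(f, g); expanding and making the result monic gives the answer.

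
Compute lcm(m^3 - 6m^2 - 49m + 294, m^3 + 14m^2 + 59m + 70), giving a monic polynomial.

Repeated division with remainder:
  m^3 - 6m^2 - 49m + 294 = (m^3 + 14m^2 + 59m + 70) + (-20m^2 - 108m + 224)
  m^3 + 14m^2 + 59m + 70 = (-(1/20)m - 43/100)(-20m^2 - 108m + 224) + ((594/25)m + 4158/25)
  -20m^2 - 108m + 224 = (-(250/297)m + 400/297)((594/25)m + 4158/25) + (0)
Last nonzero remainder: (594/25)m + 4158/25. Dividing through by 594/25 gives the monic gcd m + 7.
Then lcm(f, g) = f·g / gcd(f, g); expanding and making the result monic gives the answer.

m^5 + m^4 - 81m^3 - 109m^2 + 1568m + 2940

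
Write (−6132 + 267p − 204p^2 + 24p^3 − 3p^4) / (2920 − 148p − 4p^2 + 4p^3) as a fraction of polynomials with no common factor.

(−84 − 9p − 3p^2)/(40 + 4p)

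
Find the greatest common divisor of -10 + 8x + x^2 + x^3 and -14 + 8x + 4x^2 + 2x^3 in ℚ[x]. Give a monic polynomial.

-1 + x

Apply the Euclidean algorithm:
  x^3 + x^2 + 8x - 10 = (1/2)(2x^3 + 4x^2 + 8x - 14) + (-x^2 + 4x - 3)
  2x^3 + 4x^2 + 8x - 14 = (-2x - 12)(-x^2 + 4x - 3) + (50x - 50)
  -x^2 + 4x - 3 = (-(1/50)x + 3/50)(50x - 50) + (0)
Last nonzero remainder: 50x - 50. Dividing through by 50 gives the monic gcd x - 1.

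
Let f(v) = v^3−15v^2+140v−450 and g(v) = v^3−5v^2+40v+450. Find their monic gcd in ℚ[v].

By polynomial division,
  v^3−15v^2+140v−450 = (v^3−5v^2+40v+450) + (−10v^2+100v−900)
  v^3−5v^2+40v+450 = (−(1/10)v−1/2)(−10v^2+100v−900) + (0)
Last nonzero remainder: −10v^2+100v−900. Dividing through by −10 gives the monic gcd v^2−10v+90.

v^2−10v+90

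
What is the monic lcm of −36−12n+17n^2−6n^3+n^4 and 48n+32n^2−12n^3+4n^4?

Repeated division with remainder:
  n^4−6n^3+17n^2−12n−36 = (1/4)(4n^4−12n^3+32n^2+48n) + (−3n^3+9n^2−24n−36)
  4n^4−12n^3+32n^2+48n = (−(4/3)n)(−3n^3+9n^2−24n−36) + (0)
Last nonzero remainder: −3n^3+9n^2−24n−36. Dividing through by −3 gives the monic gcd n^3−3n^2+8n+12.
Then lcm(f, g) = f·g / gcd(f, g); expanding and making the result monic gives the answer.

−36n−12n^2+17n^3−6n^4+n^5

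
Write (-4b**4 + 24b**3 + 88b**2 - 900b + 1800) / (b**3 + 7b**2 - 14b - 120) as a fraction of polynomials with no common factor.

Euclidean algorithm in ℚ[b]:
  -4b**4 + 24b**3 + 88b**2 - 900b + 1800 = (-4b + 52)(b**3 + 7b**2 - 14b - 120) + (-332b**2 - 652b + 8040)
  b**3 + 7b**2 - 14b - 120 = (-(1/332)b - 209/13778)(-332b**2 - 652b + 8040) + ((2250/6889)b + 13500/6889)
  -332b**2 - 652b + 8040 = (-(1143574/1125)b + 923126/225)((2250/6889)b + 13500/6889) + (0)
Last nonzero remainder: (2250/6889)b + 13500/6889. Dividing through by 2250/6889 gives the monic gcd b + 6.
Cancel b + 6 from numerator and denominator to get the reduced form.

(-4b**3 + 48b**2 - 200b + 300)/(b**2 + b - 20)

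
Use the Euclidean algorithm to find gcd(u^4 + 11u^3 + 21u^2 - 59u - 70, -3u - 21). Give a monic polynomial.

u + 7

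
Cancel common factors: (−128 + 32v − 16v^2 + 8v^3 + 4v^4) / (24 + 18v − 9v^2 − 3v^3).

By polynomial division,
  4v^4 + 8v^3 − 16v^2 + 32v − 128 = (−(4/3)v + 4/3)(−3v^3 − 9v^2 + 18v + 24) + (20v^2 + 40v − 160)
  −3v^3 − 9v^2 + 18v + 24 = (−(3/20)v − 3/20)(20v^2 + 40v − 160) + (0)
Last nonzero remainder: 20v^2 + 40v − 160. Dividing through by 20 gives the monic gcd v^2 + 2v − 8.
Cancel v^2 + 2v − 8 from numerator and denominator to get the reduced form.

(−16 − 4v^2)/(3 + 3v)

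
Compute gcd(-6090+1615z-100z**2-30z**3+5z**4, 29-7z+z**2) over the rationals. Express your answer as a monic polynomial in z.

By polynomial division,
  5z**4-30z**3-100z**2+1615z-6090 = (5z**2+5z-210)(z**2-7z+29) + (0)
The last nonzero remainder z**2-7z+29 is already monic.

29-7z+z**2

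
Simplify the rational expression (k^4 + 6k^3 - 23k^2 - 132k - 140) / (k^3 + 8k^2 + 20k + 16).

Repeated division with remainder:
  k^4 + 6k^3 - 23k^2 - 132k - 140 = (k - 2)(k^3 + 8k^2 + 20k + 16) + (-27k^2 - 108k - 108)
  k^3 + 8k^2 + 20k + 16 = (-(1/27)k - 4/27)(-27k^2 - 108k - 108) + (0)
Last nonzero remainder: -27k^2 - 108k - 108. Dividing through by -27 gives the monic gcd k^2 + 4k + 4.
Cancel k^2 + 4k + 4 from numerator and denominator to get the reduced form.

(k^2 + 2k - 35)/(k + 4)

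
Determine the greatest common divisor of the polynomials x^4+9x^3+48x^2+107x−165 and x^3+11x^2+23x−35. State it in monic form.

By polynomial division,
  x^4+9x^3+48x^2+107x−165 = (x−2)(x^3+11x^2+23x−35) + (47x^2+188x−235)
  x^3+11x^2+23x−35 = ((1/47)x+7/47)(47x^2+188x−235) + (0)
Last nonzero remainder: 47x^2+188x−235. Dividing through by 47 gives the monic gcd x^2+4x−5.

x^2+4x−5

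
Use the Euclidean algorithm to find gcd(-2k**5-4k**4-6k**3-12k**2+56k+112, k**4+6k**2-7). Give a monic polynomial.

Repeated division with remainder:
  -2k**5-4k**4-6k**3-12k**2+56k+112 = (-2k-4)(k**4+6k**2-7) + (6k**3+12k**2+42k+84)
  k**4+6k**2-7 = ((1/6)k-1/3)(6k**3+12k**2+42k+84) + (3k**2+21)
  6k**3+12k**2+42k+84 = (2k+4)(3k**2+21) + (0)
Last nonzero remainder: 3k**2+21. Dividing through by 3 gives the monic gcd k**2+7.

k**2+7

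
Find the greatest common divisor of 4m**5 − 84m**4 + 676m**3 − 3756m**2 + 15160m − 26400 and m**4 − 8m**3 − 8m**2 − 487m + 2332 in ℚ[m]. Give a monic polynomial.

Repeated division with remainder:
  4m**5 − 84m**4 + 676m**3 − 3756m**2 + 15160m − 26400 = (4m − 52)(m**4 − 8m**3 − 8m**2 − 487m + 2332) + (292m**3 − 2224m**2 − 19492m + 94864)
  m**4 − 8m**3 − 8m**2 − 487m + 2332 = ((1/292)m − 7/5329)(292m**3 − 2224m**2 − 19492m + 94864) + ((297529/5329)m**2 − (4462935/5329)m + 13091276/5329)
  292m**3 − 2224m**2 − 19492m + 94864 = ((1556068/297529)m + 11489324/297529)((297529/5329)m**2 − (4462935/5329)m + 13091276/5329) + (0)
Last nonzero remainder: (297529/5329)m**2 − (4462935/5329)m + 13091276/5329. Dividing through by 297529/5329 gives the monic gcd m**2 − 15m + 44.

m**2 − 15m + 44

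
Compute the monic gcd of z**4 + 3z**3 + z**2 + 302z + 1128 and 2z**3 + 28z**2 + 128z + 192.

z**2 + 10z + 24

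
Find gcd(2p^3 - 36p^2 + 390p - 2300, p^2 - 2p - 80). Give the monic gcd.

p - 10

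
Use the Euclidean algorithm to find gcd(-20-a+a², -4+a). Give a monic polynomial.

Apply the Euclidean algorithm:
  a²-a-20 = (a+3)(a-4) + (-8)
  a-4 = (-(1/8)a+1/2)(-8) + (0)
The last nonzero remainder is the constant -8, so the polynomials are coprime and gcd = 1.

1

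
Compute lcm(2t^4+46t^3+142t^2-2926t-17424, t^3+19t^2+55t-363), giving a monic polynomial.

Euclidean algorithm in ℚ[t]:
  2t^4+46t^3+142t^2-2926t-17424 = (2t+8)(t^3+19t^2+55t-363) + (-120t^2-2640t-14520)
  t^3+19t^2+55t-363 = (-(1/120)t+1/40)(-120t^2-2640t-14520) + (0)
Last nonzero remainder: -120t^2-2640t-14520. Dividing through by -120 gives the monic gcd t^2+22t+121.
Then lcm(f, g) = f·g / gcd(f, g); expanding and making the result monic gives the answer.

t^5+20t^4+2t^3-1676t^2-4323t+26136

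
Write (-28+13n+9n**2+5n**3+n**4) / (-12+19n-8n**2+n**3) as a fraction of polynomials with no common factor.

(28+15n+6n**2+n**3)/(12-7n+n**2)

By polynomial division,
  n**4+5n**3+9n**2+13n-28 = (n+13)(n**3-8n**2+19n-12) + (94n**2-222n+128)
  n**3-8n**2+19n-12 = ((1/94)n-265/4418)(94n**2-222n+128) + ((9548/2209)n-9548/2209)
  94n**2-222n+128 = ((103823/4774)n-70688/2387)((9548/2209)n-9548/2209) + (0)
Last nonzero remainder: (9548/2209)n-9548/2209. Dividing through by 9548/2209 gives the monic gcd n-1.
Cancel n-1 from numerator and denominator to get the reduced form.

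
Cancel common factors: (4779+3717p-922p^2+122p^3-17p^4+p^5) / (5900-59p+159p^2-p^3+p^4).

Apply the Euclidean algorithm:
  p^5-17p^4+122p^3-922p^2+3717p+4779 = (p-16)(p^4-p^3+159p^2-59p+5900) + (-53p^3+1681p^2-3127p+99179)
  p^4-p^3+159p^2-59p+5900 = (-(1/53)p-1628/2809)(-53p^3+1681p^2-3127p+99179) + ((3017568/2809)p^2+178036512/2809)
  -53p^3+1681p^2-3127p+99179 = (-(148877/3017568)p+4721929/3017568)((3017568/2809)p^2+178036512/2809) + (0)
Last nonzero remainder: (3017568/2809)p^2+178036512/2809. Dividing through by 3017568/2809 gives the monic gcd p^2+59.
Cancel p^2+59 from numerator and denominator to get the reduced form.

(81+63p-17p^2+p^3)/(100-p+p^2)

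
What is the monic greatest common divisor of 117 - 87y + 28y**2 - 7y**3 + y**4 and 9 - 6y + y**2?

9 - 6y + y**2

Repeated division with remainder:
  y**4 - 7y**3 + 28y**2 - 87y + 117 = (y**2 - y + 13)(y**2 - 6y + 9) + (0)
The last nonzero remainder y**2 - 6y + 9 is already monic.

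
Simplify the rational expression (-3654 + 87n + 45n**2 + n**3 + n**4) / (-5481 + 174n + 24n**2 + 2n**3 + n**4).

(-42 + n + n**2)/(-63 + 2n + n**2)

Euclidean algorithm in ℚ[n]:
  n**4 + n**3 + 45n**2 + 87n - 3654 = (n**4 + 2n**3 + 24n**2 + 174n - 5481) + (-n**3 + 21n**2 - 87n + 1827)
  n**4 + 2n**3 + 24n**2 + 174n - 5481 = (-n - 23)(-n**3 + 21n**2 - 87n + 1827) + (420n**2 + 36540)
  -n**3 + 21n**2 - 87n + 1827 = (-(1/420)n + 1/20)(420n**2 + 36540) + (0)
Last nonzero remainder: 420n**2 + 36540. Dividing through by 420 gives the monic gcd n**2 + 87.
Cancel n**2 + 87 from numerator and denominator to get the reduced form.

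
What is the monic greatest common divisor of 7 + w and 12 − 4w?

1

By polynomial division,
  w + 7 = (−1/4)(−4w + 12) + (10)
  −4w + 12 = (−(2/5)w + 6/5)(10) + (0)
The last nonzero remainder is the constant 10, so the polynomials are coprime and gcd = 1.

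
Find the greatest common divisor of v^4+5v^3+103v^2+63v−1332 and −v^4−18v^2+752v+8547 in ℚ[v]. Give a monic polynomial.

Euclidean algorithm in ℚ[v]:
  v^4+5v^3+103v^2+63v−1332 = (−1)(−v^4−18v^2+752v+8547) + (5v^3+85v^2+815v+7215)
  −v^4−18v^2+752v+8547 = (−(1/5)v+17/5)(5v^3+85v^2+815v+7215) + (−144v^2−576v−15984)
  5v^3+85v^2+815v+7215 = (−(5/144)v−65/144)(−144v^2−576v−15984) + (0)
Last nonzero remainder: −144v^2−576v−15984. Dividing through by −144 gives the monic gcd v^2+4v+111.

v^2+4v+111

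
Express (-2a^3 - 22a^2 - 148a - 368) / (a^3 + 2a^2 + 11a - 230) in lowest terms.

Repeated division with remainder:
  -2a^3 - 22a^2 - 148a - 368 = (-2)(a^3 + 2a^2 + 11a - 230) + (-18a^2 - 126a - 828)
  a^3 + 2a^2 + 11a - 230 = (-(1/18)a + 5/18)(-18a^2 - 126a - 828) + (0)
Last nonzero remainder: -18a^2 - 126a - 828. Dividing through by -18 gives the monic gcd a^2 + 7a + 46.
Cancel a^2 + 7a + 46 from numerator and denominator to get the reduced form.

(-2a - 8)/(a - 5)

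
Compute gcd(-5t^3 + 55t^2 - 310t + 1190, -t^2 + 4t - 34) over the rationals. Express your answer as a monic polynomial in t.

Repeated division with remainder:
  -5t^3 + 55t^2 - 310t + 1190 = (5t - 35)(-t^2 + 4t - 34) + (0)
Last nonzero remainder: -t^2 + 4t - 34. Dividing through by -1 gives the monic gcd t^2 - 4t + 34.

t^2 - 4t + 34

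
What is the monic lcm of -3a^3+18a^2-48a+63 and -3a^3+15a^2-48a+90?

a^5-8a^4+38a^3-113a^2+202a-210

Apply the Euclidean algorithm:
  -3a^3+18a^2-48a+63 = (-3a^3+15a^2-48a+90) + (3a^2-27)
  -3a^3+15a^2-48a+90 = (-a+5)(3a^2-27) + (-75a+225)
  3a^2-27 = (-(1/25)a-3/25)(-75a+225) + (0)
Last nonzero remainder: -75a+225. Dividing through by -75 gives the monic gcd a-3.
Then lcm(f, g) = f·g / gcd(f, g); expanding and making the result monic gives the answer.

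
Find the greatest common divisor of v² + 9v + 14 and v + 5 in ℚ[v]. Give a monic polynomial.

Euclidean algorithm in ℚ[v]:
  v² + 9v + 14 = (v + 4)(v + 5) + (-6)
  v + 5 = (-(1/6)v - 5/6)(-6) + (0)
The last nonzero remainder is the constant -6, so the polynomials are coprime and gcd = 1.

1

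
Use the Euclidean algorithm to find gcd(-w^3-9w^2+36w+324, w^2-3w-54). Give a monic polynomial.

w+6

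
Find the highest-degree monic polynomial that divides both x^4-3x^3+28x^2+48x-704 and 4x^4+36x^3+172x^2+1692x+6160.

x^2-3x+44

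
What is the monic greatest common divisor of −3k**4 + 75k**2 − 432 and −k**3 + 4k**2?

k − 4

Apply the Euclidean algorithm:
  −3k**4 + 75k**2 − 432 = (3k + 12)(−k**3 + 4k**2) + (27k**2 − 432)
  −k**3 + 4k**2 = (−(1/27)k + 4/27)(27k**2 − 432) + (−16k + 64)
  27k**2 − 432 = (−(27/16)k − 27/4)(−16k + 64) + (0)
Last nonzero remainder: −16k + 64. Dividing through by −16 gives the monic gcd k − 4.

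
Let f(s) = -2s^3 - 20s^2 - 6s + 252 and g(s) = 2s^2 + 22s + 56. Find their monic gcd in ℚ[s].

s + 7

Repeated division with remainder:
  -2s^3 - 20s^2 - 6s + 252 = (-s + 1)(2s^2 + 22s + 56) + (28s + 196)
  2s^2 + 22s + 56 = ((1/14)s + 2/7)(28s + 196) + (0)
Last nonzero remainder: 28s + 196. Dividing through by 28 gives the monic gcd s + 7.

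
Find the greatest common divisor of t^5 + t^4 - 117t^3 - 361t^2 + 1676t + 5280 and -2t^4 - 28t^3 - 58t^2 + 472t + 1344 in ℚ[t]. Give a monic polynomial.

t^3 + 7t^2 - 20t - 96

By polynomial division,
  t^5 + t^4 - 117t^3 - 361t^2 + 1676t + 5280 = (-(1/2)t + 13/2)(-2t^4 - 28t^3 - 58t^2 + 472t + 1344) + (36t^3 + 252t^2 - 720t - 3456)
  -2t^4 - 28t^3 - 58t^2 + 472t + 1344 = (-(1/18)t - 7/18)(36t^3 + 252t^2 - 720t - 3456) + (0)
Last nonzero remainder: 36t^3 + 252t^2 - 720t - 3456. Dividing through by 36 gives the monic gcd t^3 + 7t^2 - 20t - 96.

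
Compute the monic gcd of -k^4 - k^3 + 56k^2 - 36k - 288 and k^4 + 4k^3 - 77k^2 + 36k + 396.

k^3 - 7k^2 + 36

By polynomial division,
  -k^4 - k^3 + 56k^2 - 36k - 288 = (-1)(k^4 + 4k^3 - 77k^2 + 36k + 396) + (3k^3 - 21k^2 + 108)
  k^4 + 4k^3 - 77k^2 + 36k + 396 = ((1/3)k + 11/3)(3k^3 - 21k^2 + 108) + (0)
Last nonzero remainder: 3k^3 - 21k^2 + 108. Dividing through by 3 gives the monic gcd k^3 - 7k^2 + 36.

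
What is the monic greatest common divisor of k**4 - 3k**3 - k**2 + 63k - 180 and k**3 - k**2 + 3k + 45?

By polynomial division,
  k**4 - 3k**3 - k**2 + 63k - 180 = (k - 2)(k**3 - k**2 + 3k + 45) + (-6k**2 + 24k - 90)
  k**3 - k**2 + 3k + 45 = (-(1/6)k - 1/2)(-6k**2 + 24k - 90) + (0)
Last nonzero remainder: -6k**2 + 24k - 90. Dividing through by -6 gives the monic gcd k**2 - 4k + 15.

k**2 - 4k + 15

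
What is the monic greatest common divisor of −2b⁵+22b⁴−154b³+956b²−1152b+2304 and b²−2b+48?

b²−2b+48

Apply the Euclidean algorithm:
  −2b⁵+22b⁴−154b³+956b²−1152b+2304 = (−2b³+18b²−22b+48)(b²−2b+48) + (0)
The last nonzero remainder b²−2b+48 is already monic.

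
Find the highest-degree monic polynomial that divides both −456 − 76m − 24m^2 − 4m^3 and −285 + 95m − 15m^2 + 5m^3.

19 + m^2

Repeated division with remainder:
  −4m^3 − 24m^2 − 76m − 456 = (−4/5)(5m^3 − 15m^2 + 95m − 285) + (−36m^2 − 684)
  5m^3 − 15m^2 + 95m − 285 = (−(5/36)m + 5/12)(−36m^2 − 684) + (0)
Last nonzero remainder: −36m^2 − 684. Dividing through by −36 gives the monic gcd m^2 + 19.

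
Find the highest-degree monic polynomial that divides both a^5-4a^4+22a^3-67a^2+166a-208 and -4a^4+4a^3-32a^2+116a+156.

a^2+a+13

Apply the Euclidean algorithm:
  a^5-4a^4+22a^3-67a^2+166a-208 = (-(1/4)a+3/4)(-4a^4+4a^3-32a^2+116a+156) + (11a^3-14a^2+118a-325)
  -4a^4+4a^3-32a^2+116a+156 = (-(4/11)a-12/121)(11a^3-14a^2+118a-325) + ((1152/121)a^2+(1152/121)a+14976/121)
  11a^3-14a^2+118a-325 = ((1331/1152)a-3025/1152)((1152/121)a^2+(1152/121)a+14976/121) + (0)
Last nonzero remainder: (1152/121)a^2+(1152/121)a+14976/121. Dividing through by 1152/121 gives the monic gcd a^2+a+13.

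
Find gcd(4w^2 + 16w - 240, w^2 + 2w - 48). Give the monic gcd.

By polynomial division,
  4w^2 + 16w - 240 = (4)(w^2 + 2w - 48) + (8w - 48)
  w^2 + 2w - 48 = ((1/8)w + 1)(8w - 48) + (0)
Last nonzero remainder: 8w - 48. Dividing through by 8 gives the monic gcd w - 6.

w - 6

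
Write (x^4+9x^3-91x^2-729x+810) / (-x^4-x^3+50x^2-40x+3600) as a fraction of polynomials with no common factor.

By polynomial division,
  x^4+9x^3-91x^2-729x+810 = (-1)(-x^4-x^3+50x^2-40x+3600) + (8x^3-41x^2-769x+4410)
  -x^4-x^3+50x^2-40x+3600 = (-(1/8)x-49/64)(8x^3-41x^2-769x+4410) + (-(4961/64)x^2-(4961/64)x+223245/32)
  8x^3-41x^2-769x+4410 = (-(512/4961)x+3136/4961)(-(4961/64)x^2-(4961/64)x+223245/32) + (0)
Last nonzero remainder: -(4961/64)x^2-(4961/64)x+223245/32. Dividing through by -4961/64 gives the monic gcd x^2+x-90.
Cancel x^2+x-90 from numerator and denominator to get the reduced form.

(-x^2-8x+9)/(x^2+40)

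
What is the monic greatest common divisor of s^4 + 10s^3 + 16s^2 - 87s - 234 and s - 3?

s - 3

By polynomial division,
  s^4 + 10s^3 + 16s^2 - 87s - 234 = (s^3 + 13s^2 + 55s + 78)(s - 3) + (0)
The last nonzero remainder s - 3 is already monic.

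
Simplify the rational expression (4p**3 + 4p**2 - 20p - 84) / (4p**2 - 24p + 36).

By polynomial division,
  4p**3 + 4p**2 - 20p - 84 = (p + 7)(4p**2 - 24p + 36) + (112p - 336)
  4p**2 - 24p + 36 = ((1/28)p - 3/28)(112p - 336) + (0)
Last nonzero remainder: 112p - 336. Dividing through by 112 gives the monic gcd p - 3.
Cancel p - 3 from numerator and denominator to get the reduced form.

(p**2 + 4p + 7)/(p - 3)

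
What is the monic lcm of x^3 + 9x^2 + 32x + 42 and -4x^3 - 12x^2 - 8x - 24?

Apply the Euclidean algorithm:
  x^3 + 9x^2 + 32x + 42 = (-1/4)(-4x^3 - 12x^2 - 8x - 24) + (6x^2 + 30x + 36)
  -4x^3 - 12x^2 - 8x - 24 = (-(2/3)x + 4/3)(6x^2 + 30x + 36) + (-24x - 72)
  6x^2 + 30x + 36 = (-(1/4)x - 1/2)(-24x - 72) + (0)
Last nonzero remainder: -24x - 72. Dividing through by -24 gives the monic gcd x + 3.
Then lcm(f, g) = f·g / gcd(f, g); expanding and making the result monic gives the answer.

x^5 + 9x^4 + 34x^3 + 60x^2 + 64x + 84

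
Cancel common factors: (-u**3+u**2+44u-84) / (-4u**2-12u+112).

(u**2-8u+12)/(4u-16)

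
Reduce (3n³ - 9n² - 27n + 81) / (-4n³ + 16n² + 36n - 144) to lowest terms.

(-3n + 9)/(4n - 16)

By polynomial division,
  3n³ - 9n² - 27n + 81 = (-3/4)(-4n³ + 16n² + 36n - 144) + (3n² - 27)
  -4n³ + 16n² + 36n - 144 = (-(4/3)n + 16/3)(3n² - 27) + (0)
Last nonzero remainder: 3n² - 27. Dividing through by 3 gives the monic gcd n² - 9.
Cancel n² - 9 from numerator and denominator to get the reduced form.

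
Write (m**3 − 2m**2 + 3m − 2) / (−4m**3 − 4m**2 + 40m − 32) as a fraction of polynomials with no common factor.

Repeated division with remainder:
  m**3 − 2m**2 + 3m − 2 = (−1/4)(−4m**3 − 4m**2 + 40m − 32) + (−3m**2 + 13m − 10)
  −4m**3 − 4m**2 + 40m − 32 = ((4/3)m + 64/9)(−3m**2 + 13m − 10) + (−(352/9)m + 352/9)
  −3m**2 + 13m − 10 = ((27/352)m − 45/176)(−(352/9)m + 352/9) + (0)
Last nonzero remainder: −(352/9)m + 352/9. Dividing through by −352/9 gives the monic gcd m − 1.
Cancel m − 1 from numerator and denominator to get the reduced form.

(−m**2 + m − 2)/(4m**2 + 8m − 32)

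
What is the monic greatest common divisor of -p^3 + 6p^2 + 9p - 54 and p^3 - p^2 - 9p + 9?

p^2 - 9

Repeated division with remainder:
  -p^3 + 6p^2 + 9p - 54 = (-1)(p^3 - p^2 - 9p + 9) + (5p^2 - 45)
  p^3 - p^2 - 9p + 9 = ((1/5)p - 1/5)(5p^2 - 45) + (0)
Last nonzero remainder: 5p^2 - 45. Dividing through by 5 gives the monic gcd p^2 - 9.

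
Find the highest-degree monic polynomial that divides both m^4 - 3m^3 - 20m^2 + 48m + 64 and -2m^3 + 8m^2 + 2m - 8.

m^2 - 3m - 4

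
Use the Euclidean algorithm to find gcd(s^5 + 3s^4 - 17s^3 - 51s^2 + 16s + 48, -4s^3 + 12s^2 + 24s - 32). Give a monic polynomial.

s^2 - 5s + 4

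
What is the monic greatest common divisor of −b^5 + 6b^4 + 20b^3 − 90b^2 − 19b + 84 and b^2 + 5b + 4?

b^2 + 5b + 4

By polynomial division,
  −b^5 + 6b^4 + 20b^3 − 90b^2 − 19b + 84 = (−b^3 + 11b^2 − 31b + 21)(b^2 + 5b + 4) + (0)
The last nonzero remainder b^2 + 5b + 4 is already monic.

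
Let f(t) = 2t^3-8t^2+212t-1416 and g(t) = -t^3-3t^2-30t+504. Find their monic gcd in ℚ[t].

t-6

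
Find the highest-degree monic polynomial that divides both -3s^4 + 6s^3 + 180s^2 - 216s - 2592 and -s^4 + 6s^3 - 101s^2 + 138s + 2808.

Apply the Euclidean algorithm:
  -3s^4 + 6s^3 + 180s^2 - 216s - 2592 = (3)(-s^4 + 6s^3 - 101s^2 + 138s + 2808) + (-12s^3 + 483s^2 - 630s - 11016)
  -s^4 + 6s^3 - 101s^2 + 138s + 2808 = ((1/12)s + 137/48)(-12s^3 + 483s^2 - 630s - 11016) + (-(22833/16)s^2 + (22833/8)s + 68499/2)
  -12s^3 + 483s^2 - 630s - 11016 = ((64/7611)s - 816/2537)(-(22833/16)s^2 + (22833/8)s + 68499/2) + (0)
Last nonzero remainder: -(22833/16)s^2 + (22833/8)s + 68499/2. Dividing through by -22833/16 gives the monic gcd s^2 - 2s - 24.

s^2 - 2s - 24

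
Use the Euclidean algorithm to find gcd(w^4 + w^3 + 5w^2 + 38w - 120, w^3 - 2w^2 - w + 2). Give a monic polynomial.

Apply the Euclidean algorithm:
  w^4 + w^3 + 5w^2 + 38w - 120 = (w + 3)(w^3 - 2w^2 - w + 2) + (12w^2 + 39w - 126)
  w^3 - 2w^2 - w + 2 = ((1/12)w - 7/16)(12w^2 + 39w - 126) + ((425/16)w - 425/8)
  12w^2 + 39w - 126 = ((192/425)w + 1008/425)((425/16)w - 425/8) + (0)
Last nonzero remainder: (425/16)w - 425/8. Dividing through by 425/16 gives the monic gcd w - 2.

w - 2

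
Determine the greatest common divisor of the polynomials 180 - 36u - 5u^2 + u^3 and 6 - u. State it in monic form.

Apply the Euclidean algorithm:
  u^3 - 5u^2 - 36u + 180 = (-u^2 - u + 30)(-u + 6) + (0)
Last nonzero remainder: -u + 6. Dividing through by -1 gives the monic gcd u - 6.

-6 + u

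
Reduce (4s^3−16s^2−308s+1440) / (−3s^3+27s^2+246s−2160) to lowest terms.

(−4s+20)/(3s−30)

Repeated division with remainder:
  4s^3−16s^2−308s+1440 = (−4/3)(−3s^3+27s^2+246s−2160) + (20s^2+20s−1440)
  −3s^3+27s^2+246s−2160 = (−(3/20)s+3/2)(20s^2+20s−1440) + (0)
Last nonzero remainder: 20s^2+20s−1440. Dividing through by 20 gives the monic gcd s^2+s−72.
Cancel s^2+s−72 from numerator and denominator to get the reduced form.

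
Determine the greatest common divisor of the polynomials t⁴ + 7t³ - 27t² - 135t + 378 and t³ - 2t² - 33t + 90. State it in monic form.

Repeated division with remainder:
  t⁴ + 7t³ - 27t² - 135t + 378 = (t + 9)(t³ - 2t² - 33t + 90) + (24t² + 72t - 432)
  t³ - 2t² - 33t + 90 = ((1/24)t - 5/24)(24t² + 72t - 432) + (0)
Last nonzero remainder: 24t² + 72t - 432. Dividing through by 24 gives the monic gcd t² + 3t - 18.

t² + 3t - 18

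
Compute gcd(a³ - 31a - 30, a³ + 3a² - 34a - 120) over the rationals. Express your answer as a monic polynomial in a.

Repeated division with remainder:
  a³ - 31a - 30 = (a³ + 3a² - 34a - 120) + (-3a² + 3a + 90)
  a³ + 3a² - 34a - 120 = (-(1/3)a - 4/3)(-3a² + 3a + 90) + (0)
Last nonzero remainder: -3a² + 3a + 90. Dividing through by -3 gives the monic gcd a² - a - 30.

a² - a - 30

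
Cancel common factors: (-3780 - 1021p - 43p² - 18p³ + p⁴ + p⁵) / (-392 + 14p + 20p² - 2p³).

By polynomial division,
  p⁵ + p⁴ - 18p³ - 43p² - 1021p - 3780 = (-(1/2)p² - (11/2)p - 99/2)(-2p³ + 20p² + 14p - 392) + (828p² - 2484p - 23184)
  -2p³ + 20p² + 14p - 392 = (-(1/414)p + 7/414)(828p² - 2484p - 23184) + (0)
Last nonzero remainder: 828p² - 2484p - 23184. Dividing through by 828 gives the monic gcd p² - 3p - 28.
Cancel p² - 3p - 28 from numerator and denominator to get the reduced form.

(-135 - 22p - 4p² - p³)/(-14 + 2p)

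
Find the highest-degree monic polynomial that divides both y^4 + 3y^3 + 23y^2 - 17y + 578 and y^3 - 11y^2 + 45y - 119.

Euclidean algorithm in ℚ[y]:
  y^4 + 3y^3 + 23y^2 - 17y + 578 = (y + 14)(y^3 - 11y^2 + 45y - 119) + (132y^2 - 528y + 2244)
  y^3 - 11y^2 + 45y - 119 = ((1/132)y - 7/132)(132y^2 - 528y + 2244) + (0)
Last nonzero remainder: 132y^2 - 528y + 2244. Dividing through by 132 gives the monic gcd y^2 - 4y + 17.

y^2 - 4y + 17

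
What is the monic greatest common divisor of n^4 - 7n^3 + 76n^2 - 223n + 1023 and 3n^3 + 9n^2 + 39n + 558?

n^2 - 3n + 31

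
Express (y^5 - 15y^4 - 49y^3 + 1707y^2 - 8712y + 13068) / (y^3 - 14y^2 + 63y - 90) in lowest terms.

Apply the Euclidean algorithm:
  y^5 - 15y^4 - 49y^3 + 1707y^2 - 8712y + 13068 = (y^2 - y - 126)(y^3 - 14y^2 + 63y - 90) + (96y^2 - 864y + 1728)
  y^3 - 14y^2 + 63y - 90 = ((1/96)y - 5/96)(96y^2 - 864y + 1728) + (0)
Last nonzero remainder: 96y^2 - 864y + 1728. Dividing through by 96 gives the monic gcd y^2 - 9y + 18.
Cancel y^2 - 9y + 18 from numerator and denominator to get the reduced form.

(y^3 - 6y^2 - 121y + 726)/(y - 5)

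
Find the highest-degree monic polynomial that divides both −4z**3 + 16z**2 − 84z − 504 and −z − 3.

z + 3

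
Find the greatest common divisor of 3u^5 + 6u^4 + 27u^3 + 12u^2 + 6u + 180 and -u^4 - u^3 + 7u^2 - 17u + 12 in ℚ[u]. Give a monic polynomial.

u^2 - 2u + 3

By polynomial division,
  3u^5 + 6u^4 + 27u^3 + 12u^2 + 6u + 180 = (-3u - 3)(-u^4 - u^3 + 7u^2 - 17u + 12) + (45u^3 - 18u^2 - 9u + 216)
  -u^4 - u^3 + 7u^2 - 17u + 12 = (-(1/45)u - 7/225)(45u^3 - 18u^2 - 9u + 216) + ((156/25)u^2 - (312/25)u + 468/25)
  45u^3 - 18u^2 - 9u + 216 = ((375/52)u + 150/13)((156/25)u^2 - (312/25)u + 468/25) + (0)
Last nonzero remainder: (156/25)u^2 - (312/25)u + 468/25. Dividing through by 156/25 gives the monic gcd u^2 - 2u + 3.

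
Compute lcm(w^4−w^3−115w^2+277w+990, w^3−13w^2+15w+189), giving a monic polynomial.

By polynomial division,
  w^4−w^3−115w^2+277w+990 = (w+12)(w^3−13w^2+15w+189) + (26w^2−92w−1278)
  w^3−13w^2+15w+189 = ((1/26)w−123/338)(26w^2−92w−1278) + ((5184/169)w−46656/169)
  26w^2−92w−1278 = ((2197/2592)w+11999/2592)((5184/169)w−46656/169) + (0)
Last nonzero remainder: (5184/169)w−46656/169. Dividing through by 5184/169 gives the monic gcd w−9.
Then lcm(f, g) = f·g / gcd(f, g); expanding and making the result monic gives the answer.

w^6−5w^5−132w^4+758w^3+2297w^2−9777w−20790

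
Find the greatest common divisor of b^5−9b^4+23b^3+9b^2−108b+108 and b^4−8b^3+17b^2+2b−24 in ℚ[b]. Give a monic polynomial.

Repeated division with remainder:
  b^5−9b^4+23b^3+9b^2−108b+108 = (b−1)(b^4−8b^3+17b^2+2b−24) + (−2b^3+24b^2−82b+84)
  b^4−8b^3+17b^2+2b−24 = (−(1/2)b−2)(−2b^3+24b^2−82b+84) + (24b^2−120b+144)
  −2b^3+24b^2−82b+84 = (−(1/12)b+7/12)(24b^2−120b+144) + (0)
Last nonzero remainder: 24b^2−120b+144. Dividing through by 24 gives the monic gcd b^2−5b+6.

b^2−5b+6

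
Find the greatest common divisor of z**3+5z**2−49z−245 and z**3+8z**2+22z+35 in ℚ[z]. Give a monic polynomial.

z+5

Apply the Euclidean algorithm:
  z**3+5z**2−49z−245 = (z**3+8z**2+22z+35) + (−3z**2−71z−280)
  z**3+8z**2+22z+35 = (−(1/3)z+47/9)(−3z**2−71z−280) + ((2695/9)z+13475/9)
  −3z**2−71z−280 = (−(27/2695)z−72/385)((2695/9)z+13475/9) + (0)
Last nonzero remainder: (2695/9)z+13475/9. Dividing through by 2695/9 gives the monic gcd z+5.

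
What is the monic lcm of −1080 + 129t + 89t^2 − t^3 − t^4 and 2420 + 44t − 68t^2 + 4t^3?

130680 − 39369t − 6851t^2 + 1950t^3 + 10t^4 − 21t^5 + t^6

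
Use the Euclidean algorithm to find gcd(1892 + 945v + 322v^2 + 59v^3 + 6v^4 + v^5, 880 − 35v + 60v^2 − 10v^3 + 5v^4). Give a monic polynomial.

11 + 3v + v^2

By polynomial division,
  v^5 + 6v^4 + 59v^3 + 322v^2 + 945v + 1892 = ((1/5)v + 8/5)(5v^4 − 10v^3 + 60v^2 − 35v + 880) + (63v^3 + 233v^2 + 825v + 484)
  5v^4 − 10v^3 + 60v^2 − 35v + 880 = ((5/63)v − 1795/3969)(63v^3 + 233v^2 + 825v + 484) + ((396500/3969)v^2 + (396500/1323)v + 4361500/3969)
  63v^3 + 233v^2 + 825v + 484 = ((250047/396500)v + 43659/99125)((396500/3969)v^2 + (396500/1323)v + 4361500/3969) + (0)
Last nonzero remainder: (396500/3969)v^2 + (396500/1323)v + 4361500/3969. Dividing through by 396500/3969 gives the monic gcd v^2 + 3v + 11.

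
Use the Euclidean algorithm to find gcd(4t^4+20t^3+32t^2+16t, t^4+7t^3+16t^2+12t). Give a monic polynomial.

t^3+4t^2+4t

Euclidean algorithm in ℚ[t]:
  4t^4+20t^3+32t^2+16t = (4)(t^4+7t^3+16t^2+12t) + (-8t^3-32t^2-32t)
  t^4+7t^3+16t^2+12t = (-(1/8)t-3/8)(-8t^3-32t^2-32t) + (0)
Last nonzero remainder: -8t^3-32t^2-32t. Dividing through by -8 gives the monic gcd t^3+4t^2+4t.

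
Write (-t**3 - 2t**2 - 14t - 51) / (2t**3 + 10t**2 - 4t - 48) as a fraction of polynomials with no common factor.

By polynomial division,
  -t**3 - 2t**2 - 14t - 51 = (-1/2)(2t**3 + 10t**2 - 4t - 48) + (3t**2 - 16t - 75)
  2t**3 + 10t**2 - 4t - 48 = ((2/3)t + 62/9)(3t**2 - 16t - 75) + ((1406/9)t + 1406/3)
  3t**2 - 16t - 75 = ((27/1406)t - 225/1406)((1406/9)t + 1406/3) + (0)
Last nonzero remainder: (1406/9)t + 1406/3. Dividing through by 1406/9 gives the monic gcd t + 3.
Cancel t + 3 from numerator and denominator to get the reduced form.

(-t**2 + t - 17)/(2t**2 + 4t - 16)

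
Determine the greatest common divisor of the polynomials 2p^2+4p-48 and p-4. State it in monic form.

p-4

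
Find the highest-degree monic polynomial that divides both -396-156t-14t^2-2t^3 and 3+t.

3+t

By polynomial division,
  -2t^3-14t^2-156t-396 = (-2t^2-8t-132)(t+3) + (0)
The last nonzero remainder t+3 is already monic.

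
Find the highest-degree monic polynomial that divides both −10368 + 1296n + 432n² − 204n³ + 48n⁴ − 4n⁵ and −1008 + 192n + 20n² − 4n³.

By polynomial division,
  −4n⁵ + 48n⁴ − 204n³ + 432n² + 1296n − 10368 = (n² − 7n + 64)(−4n³ + 20n² + 192n − 1008) + (1504n² − 18048n + 54144)
  −4n³ + 20n² + 192n − 1008 = (−(1/376)n − 7/376)(1504n² − 18048n + 54144) + (0)
Last nonzero remainder: 1504n² − 18048n + 54144. Dividing through by 1504 gives the monic gcd n² − 12n + 36.

36 − 12n + n²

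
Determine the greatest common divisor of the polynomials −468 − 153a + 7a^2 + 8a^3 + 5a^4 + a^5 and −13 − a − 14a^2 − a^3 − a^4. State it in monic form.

Apply the Euclidean algorithm:
  a^5 + 5a^4 + 8a^3 + 7a^2 − 153a − 468 = (−a − 4)(−a^4 − a^3 − 14a^2 − a − 13) + (−10a^3 − 50a^2 − 170a − 520)
  −a^4 − a^3 − 14a^2 − a − 13 = ((1/10)a − 2/5)(−10a^3 − 50a^2 − 170a − 520) + (−17a^2 − 17a − 221)
  −10a^3 − 50a^2 − 170a − 520 = ((10/17)a + 40/17)(−17a^2 − 17a − 221) + (0)
Last nonzero remainder: −17a^2 − 17a − 221. Dividing through by −17 gives the monic gcd a^2 + a + 13.

13 + a + a^2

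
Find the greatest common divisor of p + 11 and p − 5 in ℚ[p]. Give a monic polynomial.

1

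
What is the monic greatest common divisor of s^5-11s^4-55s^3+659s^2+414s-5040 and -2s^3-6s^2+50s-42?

s^2+4s-21

Euclidean algorithm in ℚ[s]:
  s^5-11s^4-55s^3+659s^2+414s-5040 = (-(1/2)s^2+7s-6)(-2s^3-6s^2+50s-42) + (252s^2+1008s-5292)
  -2s^3-6s^2+50s-42 = (-(1/126)s+1/126)(252s^2+1008s-5292) + (0)
Last nonzero remainder: 252s^2+1008s-5292. Dividing through by 252 gives the monic gcd s^2+4s-21.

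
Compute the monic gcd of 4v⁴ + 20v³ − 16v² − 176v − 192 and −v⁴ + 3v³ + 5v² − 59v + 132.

v² + v − 12

By polynomial division,
  4v⁴ + 20v³ − 16v² − 176v − 192 = (−4)(−v⁴ + 3v³ + 5v² − 59v + 132) + (32v³ + 4v² − 412v + 336)
  −v⁴ + 3v³ + 5v² − 59v + 132 = (−(1/32)v + 25/256)(32v³ + 4v² − 412v + 336) + (−(529/64)v² − (529/64)v + 1587/16)
  32v³ + 4v² − 412v + 336 = (−(2048/529)v + 1792/529)(−(529/64)v² − (529/64)v + 1587/16) + (0)
Last nonzero remainder: −(529/64)v² − (529/64)v + 1587/16. Dividing through by −529/64 gives the monic gcd v² + v − 12.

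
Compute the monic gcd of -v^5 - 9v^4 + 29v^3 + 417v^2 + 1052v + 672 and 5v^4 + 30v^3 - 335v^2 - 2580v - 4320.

Euclidean algorithm in ℚ[v]:
  -v^5 - 9v^4 + 29v^3 + 417v^2 + 1052v + 672 = (-(1/5)v - 3/5)(5v^4 + 30v^3 - 335v^2 - 2580v - 4320) + (-20v^3 - 300v^2 - 1360v - 1920)
  5v^4 + 30v^3 - 335v^2 - 2580v - 4320 = (-(1/4)v + 9/4)(-20v^3 - 300v^2 - 1360v - 1920) + (0)
Last nonzero remainder: -20v^3 - 300v^2 - 1360v - 1920. Dividing through by -20 gives the monic gcd v^3 + 15v^2 + 68v + 96.

v^3 + 15v^2 + 68v + 96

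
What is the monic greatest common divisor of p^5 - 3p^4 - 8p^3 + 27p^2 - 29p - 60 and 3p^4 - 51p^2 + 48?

Apply the Euclidean algorithm:
  p^5 - 3p^4 - 8p^3 + 27p^2 - 29p - 60 = ((1/3)p - 1)(3p^4 - 51p^2 + 48) + (9p^3 - 24p^2 - 45p - 12)
  3p^4 - 51p^2 + 48 = ((1/3)p + 8/9)(9p^3 - 24p^2 - 45p - 12) + (-(44/3)p^2 + 44p + 176/3)
  9p^3 - 24p^2 - 45p - 12 = (-(27/44)p - 9/44)(-(44/3)p^2 + 44p + 176/3) + (0)
Last nonzero remainder: -(44/3)p^2 + 44p + 176/3. Dividing through by -44/3 gives the monic gcd p^2 - 3p - 4.

p^2 - 3p - 4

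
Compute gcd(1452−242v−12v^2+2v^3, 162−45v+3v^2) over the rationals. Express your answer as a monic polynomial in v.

Apply the Euclidean algorithm:
  2v^3−12v^2−242v+1452 = ((2/3)v+6)(3v^2−45v+162) + (−80v+480)
  3v^2−45v+162 = (−(3/80)v+27/80)(−80v+480) + (0)
Last nonzero remainder: −80v+480. Dividing through by −80 gives the monic gcd v−6.

−6+v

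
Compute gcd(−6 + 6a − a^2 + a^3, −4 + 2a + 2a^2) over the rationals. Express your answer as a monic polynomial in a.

−1 + a

Repeated division with remainder:
  a^3 − a^2 + 6a − 6 = ((1/2)a − 1)(2a^2 + 2a − 4) + (10a − 10)
  2a^2 + 2a − 4 = ((1/5)a + 2/5)(10a − 10) + (0)
Last nonzero remainder: 10a − 10. Dividing through by 10 gives the monic gcd a − 1.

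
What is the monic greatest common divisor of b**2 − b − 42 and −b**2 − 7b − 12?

1

Repeated division with remainder:
  b**2 − b − 42 = (−1)(−b**2 − 7b − 12) + (−8b − 54)
  −b**2 − 7b − 12 = ((1/8)b + 1/32)(−8b − 54) + (−165/16)
  −8b − 54 = ((128/165)b + 288/55)(−165/16) + (0)
The last nonzero remainder is the constant −165/16, so the polynomials are coprime and gcd = 1.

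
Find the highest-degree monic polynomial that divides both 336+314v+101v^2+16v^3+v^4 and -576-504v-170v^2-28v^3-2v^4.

24+7v+v^2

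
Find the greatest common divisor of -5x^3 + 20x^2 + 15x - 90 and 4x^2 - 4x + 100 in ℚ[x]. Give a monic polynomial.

1

By polynomial division,
  -5x^3 + 20x^2 + 15x - 90 = (-(5/4)x + 15/4)(4x^2 - 4x + 100) + (155x - 465)
  4x^2 - 4x + 100 = ((4/155)x + 8/155)(155x - 465) + (124)
  155x - 465 = ((5/4)x - 15/4)(124) + (0)
The last nonzero remainder is the constant 124, so the polynomials are coprime and gcd = 1.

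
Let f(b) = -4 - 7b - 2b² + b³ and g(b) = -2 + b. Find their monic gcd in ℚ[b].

By polynomial division,
  b³ - 2b² - 7b - 4 = (b² - 7)(b - 2) + (-18)
  b - 2 = (-(1/18)b + 1/9)(-18) + (0)
The last nonzero remainder is the constant -18, so the polynomials are coprime and gcd = 1.

1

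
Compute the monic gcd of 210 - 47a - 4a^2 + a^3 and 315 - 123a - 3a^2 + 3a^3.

-35 + 2a + a^2

Euclidean algorithm in ℚ[a]:
  a^3 - 4a^2 - 47a + 210 = (1/3)(3a^3 - 3a^2 - 123a + 315) + (-3a^2 - 6a + 105)
  3a^3 - 3a^2 - 123a + 315 = (-a + 3)(-3a^2 - 6a + 105) + (0)
Last nonzero remainder: -3a^2 - 6a + 105. Dividing through by -3 gives the monic gcd a^2 + 2a - 35.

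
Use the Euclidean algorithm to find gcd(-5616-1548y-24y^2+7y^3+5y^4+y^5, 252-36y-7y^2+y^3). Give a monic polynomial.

Apply the Euclidean algorithm:
  y^5+5y^4+7y^3-24y^2-1548y-5616 = (y^2+12y+127)(y^3-7y^2-36y+252) + (1045y^2-37620)
  y^3-7y^2-36y+252 = ((1/1045)y-7/1045)(1045y^2-37620) + (0)
Last nonzero remainder: 1045y^2-37620. Dividing through by 1045 gives the monic gcd y^2-36.

-36+y^2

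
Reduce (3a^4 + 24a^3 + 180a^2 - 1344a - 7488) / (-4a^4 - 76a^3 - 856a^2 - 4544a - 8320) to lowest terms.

(-3a + 18)/(4a + 20)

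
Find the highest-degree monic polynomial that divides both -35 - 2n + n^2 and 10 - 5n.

Euclidean algorithm in ℚ[n]:
  n^2 - 2n - 35 = (-(1/5)n)(-5n + 10) + (-35)
  -5n + 10 = ((1/7)n - 2/7)(-35) + (0)
The last nonzero remainder is the constant -35, so the polynomials are coprime and gcd = 1.

1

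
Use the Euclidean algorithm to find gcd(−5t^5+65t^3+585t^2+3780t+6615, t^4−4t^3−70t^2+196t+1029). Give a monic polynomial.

By polynomial division,
  −5t^5+65t^3+585t^2+3780t+6615 = (−5t−20)(t^4−4t^3−70t^2+196t+1029) + (−365t^3+165t^2+12845t+27195)
  t^4−4t^3−70t^2+196t+1029 = (−(1/365)t+259/26645)(−365t^3+165t^2+12845t+27195) + (−(194040/5329)t^2+(776160/5329)t+4074840/5329)
  −365t^3+165t^2+12845t+27195 = ((389017/38808)t+197173/5544)(−(194040/5329)t^2+(776160/5329)t+4074840/5329) + (0)
Last nonzero remainder: −(194040/5329)t^2+(776160/5329)t+4074840/5329. Dividing through by −194040/5329 gives the monic gcd t^2−4t−21.

t^2−4t−21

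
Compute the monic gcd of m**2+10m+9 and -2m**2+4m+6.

By polynomial division,
  m**2+10m+9 = (-1/2)(-2m**2+4m+6) + (12m+12)
  -2m**2+4m+6 = (-(1/6)m+1/2)(12m+12) + (0)
Last nonzero remainder: 12m+12. Dividing through by 12 gives the monic gcd m+1.

m+1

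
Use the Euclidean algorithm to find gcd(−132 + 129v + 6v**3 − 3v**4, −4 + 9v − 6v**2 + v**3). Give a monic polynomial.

4 − 5v + v**2

Apply the Euclidean algorithm:
  −3v**4 + 6v**3 + 129v − 132 = (−3v − 12)(v**3 − 6v**2 + 9v − 4) + (−45v**2 + 225v − 180)
  v**3 − 6v**2 + 9v − 4 = (−(1/45)v + 1/45)(−45v**2 + 225v − 180) + (0)
Last nonzero remainder: −45v**2 + 225v − 180. Dividing through by −45 gives the monic gcd v**2 − 5v + 4.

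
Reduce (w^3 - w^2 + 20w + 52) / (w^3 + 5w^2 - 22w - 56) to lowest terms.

(w^2 - 3w + 26)/(w^2 + 3w - 28)

Euclidean algorithm in ℚ[w]:
  w^3 - w^2 + 20w + 52 = (w^3 + 5w^2 - 22w - 56) + (-6w^2 + 42w + 108)
  w^3 + 5w^2 - 22w - 56 = (-(1/6)w - 2)(-6w^2 + 42w + 108) + (80w + 160)
  -6w^2 + 42w + 108 = (-(3/40)w + 27/40)(80w + 160) + (0)
Last nonzero remainder: 80w + 160. Dividing through by 80 gives the monic gcd w + 2.
Cancel w + 2 from numerator and denominator to get the reduced form.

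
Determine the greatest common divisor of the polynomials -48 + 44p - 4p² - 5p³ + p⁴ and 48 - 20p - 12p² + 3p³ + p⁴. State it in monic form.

Repeated division with remainder:
  p⁴ - 5p³ - 4p² + 44p - 48 = (p⁴ + 3p³ - 12p² - 20p + 48) + (-8p³ + 8p² + 64p - 96)
  p⁴ + 3p³ - 12p² - 20p + 48 = (-(1/8)p - 1/2)(-8p³ + 8p² + 64p - 96) + (0)
Last nonzero remainder: -8p³ + 8p² + 64p - 96. Dividing through by -8 gives the monic gcd p³ - p² - 8p + 12.

12 - 8p - p² + p³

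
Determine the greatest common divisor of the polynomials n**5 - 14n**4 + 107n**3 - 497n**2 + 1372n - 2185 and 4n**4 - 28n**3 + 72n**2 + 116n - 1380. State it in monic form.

Repeated division with remainder:
  n**5 - 14n**4 + 107n**3 - 497n**2 + 1372n - 2185 = ((1/4)n - 7/4)(4n**4 - 28n**3 + 72n**2 + 116n - 1380) + (40n**3 - 400n**2 + 1920n - 4600)
  4n**4 - 28n**3 + 72n**2 + 116n - 1380 = ((1/10)n + 3/10)(40n**3 - 400n**2 + 1920n - 4600) + (0)
Last nonzero remainder: 40n**3 - 400n**2 + 1920n - 4600. Dividing through by 40 gives the monic gcd n**3 - 10n**2 + 48n - 115.

n**3 - 10n**2 + 48n - 115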